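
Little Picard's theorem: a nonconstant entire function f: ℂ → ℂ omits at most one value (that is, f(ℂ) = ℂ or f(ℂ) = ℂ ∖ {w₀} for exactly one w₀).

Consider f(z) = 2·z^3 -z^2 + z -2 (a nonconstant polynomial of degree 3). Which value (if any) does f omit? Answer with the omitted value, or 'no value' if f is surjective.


Little Picard bounds the complement of f(ℂ) to at most one point.
For every w ∈ ℂ, the equation p(z) − w = 0 is a nonconstant polynomial in z and hence has at least one root by the fundamental theorem of algebra. So p is surjective onto ℂ, omitting no value.

Omitted value: no value.


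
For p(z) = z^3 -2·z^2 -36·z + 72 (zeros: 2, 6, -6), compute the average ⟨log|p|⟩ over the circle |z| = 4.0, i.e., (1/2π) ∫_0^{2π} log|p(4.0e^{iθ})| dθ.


Zeros: -6, 2, 6; r = 4.0.
Inside |z| < r: 2. Outside (|z| ≥ r): -6, 6.
p(0) = 72, so log|p(0)| = log(72) = 4.2767.
Apply Jensen: I(r) = log|p(0)| + Σ_k log(r/|z_k|), summed over zeros inside |z| < r.
  log(r/|z_k|) for z_k = 2: log(4.0/2) = 0.6931
  Outside zeros (-6, 6) contribute nothing to the Jensen sum.
Sum over inside zeros: 0.6931.
I(r) = log|p(0)| + (inside sum) = 4.2767 + 0.6931 = 4.9698.
Note: since some zeros are outside |z| ≤ r, the simplified n·log(r) form does NOT apply — only the inside zeros contribute.

I(r) ≈ 4.9698.


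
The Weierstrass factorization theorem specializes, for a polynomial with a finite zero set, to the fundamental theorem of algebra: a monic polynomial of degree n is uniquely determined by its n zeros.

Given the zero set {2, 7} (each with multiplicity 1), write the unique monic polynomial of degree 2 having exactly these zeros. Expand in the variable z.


The polynomial is p(z) = ∏_{α ∈ S} (z − α), where S = {2, 7}.
Expanding the product yields: p(z) = z^2 -9·z + 14.
The resulting polynomial has degree 2 and real coefficients as required.

p(z) = z^2 -9·z + 14.


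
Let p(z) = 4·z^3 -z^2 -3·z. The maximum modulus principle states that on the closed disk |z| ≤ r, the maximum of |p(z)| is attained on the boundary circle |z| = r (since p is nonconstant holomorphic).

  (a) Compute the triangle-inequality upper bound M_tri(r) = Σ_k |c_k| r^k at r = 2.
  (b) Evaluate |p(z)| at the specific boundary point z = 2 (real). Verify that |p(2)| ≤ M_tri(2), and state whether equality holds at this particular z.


Coefficients: c_0 = 0, c_1 = -3, c_2 = -1, c_3 = 4. Radius r = 2.
Part (a). Triangle bound: M_tri(r) = Σ_k |c_k| r^k
  = |0|·2^0 + |-3|·2^1 + |-1|·2^2 + |4|·2^3
  = 0 + 6 + 4 + 32 = 42.
This bounds M(r) := max_{|z|=r} |p(z)| from above; equality holds iff all terms c_k z^k can be made to align in phase at a single z on |z|=r.
Part (b). At z = 2 (real, on the circle |z| = r):
  p(2) = (0)·2^0 + (-3)·2^1 + (-1)·2^2 + (4)·2^3 = 22.
  |p(2)| = 22.
Check: |p(2)| = 22 ≤ 42 = M_tri(2). ✓ Equality does not hold at z = 2 (the coefficients have mixed signs, so the terms do not all align in phase there).

M_tri(2) = 42; |p(2)| = 22; equality at z=2: no.


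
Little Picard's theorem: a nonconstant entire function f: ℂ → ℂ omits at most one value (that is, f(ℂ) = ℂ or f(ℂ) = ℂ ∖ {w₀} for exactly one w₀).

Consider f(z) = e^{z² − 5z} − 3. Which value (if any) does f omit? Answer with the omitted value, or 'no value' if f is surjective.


Little Picard bounds the complement of f(ℂ) to at most one point.
The exponent g(z) = z² − 5z is a nonconstant polynomial, hence surjective onto ℂ. So e^{g(z)} takes every value in {e^w : w ∈ ℂ} = ℂ ∖ {0}. Adding -3 shifts the range to ℂ ∖ {-3}. f omits exactly -3.

Omitted value: -3.


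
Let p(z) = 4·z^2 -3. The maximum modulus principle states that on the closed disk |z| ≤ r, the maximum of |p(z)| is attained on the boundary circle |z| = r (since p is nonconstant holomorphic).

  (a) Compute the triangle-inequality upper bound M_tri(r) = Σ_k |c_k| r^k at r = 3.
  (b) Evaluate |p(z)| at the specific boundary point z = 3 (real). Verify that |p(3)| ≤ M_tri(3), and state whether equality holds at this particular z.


Coefficients: c_0 = -3, c_1 = 0, c_2 = 4. Radius r = 3.
Part (a). Triangle bound: M_tri(r) = Σ_k |c_k| r^k
  = |-3|·3^0 + |0|·3^1 + |4|·3^2
  = 3 + 0 + 36 = 39.
This bounds M(r) := max_{|z|=r} |p(z)| from above; equality holds iff all terms c_k z^k can be made to align in phase at a single z on |z|=r.
Part (b). At z = 3 (real, on the circle |z| = r):
  p(3) = (-3)·3^0 + (0)·3^1 + (4)·3^2 = 33.
  |p(3)| = 33.
Check: |p(3)| = 33 ≤ 39 = M_tri(3). ✓ Equality does not hold at z = 3 (the coefficients have mixed signs, so the terms do not all align in phase there).

M_tri(3) = 39; |p(3)| = 33; equality at z=3: no.


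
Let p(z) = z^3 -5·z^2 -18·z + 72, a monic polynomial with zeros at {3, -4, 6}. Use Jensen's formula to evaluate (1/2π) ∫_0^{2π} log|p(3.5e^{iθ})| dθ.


Zeros: -4, 3, 6; r = 3.5.
Inside |z| < r: 3. Outside (|z| ≥ r): -4, 6.
p(0) = 72, so log|p(0)| = log(72) = 4.2767.
Apply Jensen: I(r) = log|p(0)| + Σ_k log(r/|z_k|), summed over zeros inside |z| < r.
  log(r/|z_k|) for z_k = 3: log(3.5/3) = 0.1542
  Outside zeros (-4, 6) contribute nothing to the Jensen sum.
Sum over inside zeros: 0.1542.
I(r) = log|p(0)| + (inside sum) = 4.2767 + 0.1542 = 4.4308.
Note: since some zeros are outside |z| ≤ r, the simplified n·log(r) form does NOT apply — only the inside zeros contribute.

I(r) ≈ 4.4308.


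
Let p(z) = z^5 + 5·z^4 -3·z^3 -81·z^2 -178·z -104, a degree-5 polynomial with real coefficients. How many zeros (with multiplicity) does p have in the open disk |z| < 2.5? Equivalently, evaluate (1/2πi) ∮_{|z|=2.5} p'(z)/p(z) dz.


The zeros of p are: -1, (-3 + 2i), (-3 - 2i), 4, -2.
Their magnitudes are: 1, 3.606, 3.606, 4, 2.
Zeros with |z| < R = 2.5: -1, -2.
Count = 2.
By the argument principle, (1/2πi) ∮_{|z|=R} p'(z)/p(z) dz equals exactly this count.

Number of zeros inside |z| < 2.5: 2.


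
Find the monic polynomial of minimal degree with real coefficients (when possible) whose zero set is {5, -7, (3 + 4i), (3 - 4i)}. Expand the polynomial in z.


The polynomial is p(z) = ∏_{α ∈ S} (z − α), where S = {5, -7, (3 + 4i), (3 - 4i)}.
Expanding the product yields: p(z) = z^4 -4·z^3 -22·z^2 + 260·z -875.
Note conjugate pairs combine to real quadratics: (z − (3+4i))(z − (3−4i)) = z² − 6z + 25.
The resulting polynomial has degree 4 and real coefficients as required.

p(z) = z^4 -4·z^3 -22·z^2 + 260·z -875.


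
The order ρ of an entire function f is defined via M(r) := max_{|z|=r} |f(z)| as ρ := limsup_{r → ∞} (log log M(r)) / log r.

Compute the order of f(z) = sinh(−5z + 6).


sinh(w) is a linear combination of e^{iw} and e^{−iw} (or e^w, e^{−w} in the hyperbolic case), so |sinh(w)| ≤ e^{|w|}. With w = −5z + 6, |w| ≤ 5|z| + 6 = 5r + 6 on |z| = r, giving M(r) ≤ e^{5r + 6}, so ρ ≤ 1. On a suitable ray (z = it for sin/cos; z = t for sinh/cosh, t real → ∞), |sinh(−5z + 6)| grows like e^{5|t|}/2, so ρ ≥ 1. Hence ρ = 1.
Therefore ρ = 1.

Order ρ = 1.


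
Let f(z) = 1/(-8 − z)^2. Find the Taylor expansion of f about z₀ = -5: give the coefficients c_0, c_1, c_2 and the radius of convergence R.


Let w = z − z₀, so z = z₀ + w.
Then -8 − z = -8 − (z₀ + w) = (-8 − z₀) − w = -3 − w.
f(z) = 1/(-3 − w)^2 = (1/(-3)^2) · (1 − w/(-3))^{−2}.
By the binomial series (1−u)^{−2} = Σ_{n≥0} C(n+1, 1) u^n for |u|<1, with u = w/(-3):
  c_n = C(n+1, 1) / (-3)^(n+2).
  c_0 = 1/(-3)^2 = 1/9.
  c_1 = 2/(-3)^3 = -2/27.
  c_2 = 3/(-3)^4 = 1/27.
The series is valid for |w/d| < 1, i.e. |z − z₀| < |d|.
Radius of convergence: R = |-8 − z₀| = |-3| = 3 (distance from z₀ to the singularity z = -8).

c_0 = 1/9, c_1 = -2/27, c_2 = 1/27; R = 3.


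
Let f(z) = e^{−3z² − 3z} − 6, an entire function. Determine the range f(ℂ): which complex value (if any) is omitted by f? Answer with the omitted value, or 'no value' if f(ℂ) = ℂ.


Little Picard bounds the complement of f(ℂ) to at most one point.
The exponent g(z) = −3z² − 3z is a nonconstant polynomial, hence surjective onto ℂ. So e^{g(z)} takes every value in {e^w : w ∈ ℂ} = ℂ ∖ {0}. Adding -6 shifts the range to ℂ ∖ {-6}. f omits exactly -6.

Omitted value: -6.


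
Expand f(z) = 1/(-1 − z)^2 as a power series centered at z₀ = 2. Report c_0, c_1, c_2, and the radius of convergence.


Let w = z − z₀, so z = z₀ + w.
Then -1 − z = -1 − (z₀ + w) = (-1 − z₀) − w = -3 − w.
f(z) = 1/(-3 − w)^2 = (1/(-3)^2) · (1 − w/(-3))^{−2}.
By the binomial series (1−u)^{−2} = Σ_{n≥0} C(n+1, 1) u^n for |u|<1, with u = w/(-3):
  c_n = C(n+1, 1) / (-3)^(n+2).
  c_0 = 1/(-3)^2 = 1/9.
  c_1 = 2/(-3)^3 = -2/27.
  c_2 = 3/(-3)^4 = 1/27.
The series is valid for |w/d| < 1, i.e. |z − z₀| < |d|.
Radius of convergence: R = |-1 − z₀| = |-3| = 3 (distance from z₀ to the singularity z = -1).

c_0 = 1/9, c_1 = -2/27, c_2 = 1/27; R = 3.


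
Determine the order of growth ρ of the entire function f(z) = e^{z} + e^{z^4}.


Each summand is entire of order 1 and 4 respectively (as in the single-exponential case). The order of a sum is at most the max of the orders, so ρ ≤ 4. For the lower bound: on |z|=r choose arg z so that 1z^4 is real positive; then |e^{1z^4}| = e^{1r^4} while |e^{1z}| ≤ e^{1r^1} = o(e^{1r^4}). So |f| ≥ e^{1r^4}(1 − o(1)) and ρ ≥ 4. Hence ρ = max(1, 4) = 4.
Therefore ρ = 4.

Order ρ = 4.


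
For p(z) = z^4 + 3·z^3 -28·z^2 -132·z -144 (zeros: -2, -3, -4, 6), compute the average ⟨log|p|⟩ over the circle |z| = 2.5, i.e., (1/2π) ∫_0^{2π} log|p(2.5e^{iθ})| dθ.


Zeros: -4, -3, -2, 6; r = 2.5.
Inside |z| < r: -2. Outside (|z| ≥ r): -4, -3, 6.
p(0) = -144, so log|p(0)| = log(144) = 4.9698.
Apply Jensen: I(r) = log|p(0)| + Σ_k log(r/|z_k|), summed over zeros inside |z| < r.
  log(r/|z_k|) for z_k = -2: log(2.5/2) = 0.2231
  Outside zeros (-4, -3, 6) contribute nothing to the Jensen sum.
Sum over inside zeros: 0.2231.
I(r) = log|p(0)| + (inside sum) = 4.9698 + 0.2231 = 5.1930.
Note: since some zeros are outside |z| ≤ r, the simplified n·log(r) form does NOT apply — only the inside zeros contribute.

I(r) ≈ 5.1930.


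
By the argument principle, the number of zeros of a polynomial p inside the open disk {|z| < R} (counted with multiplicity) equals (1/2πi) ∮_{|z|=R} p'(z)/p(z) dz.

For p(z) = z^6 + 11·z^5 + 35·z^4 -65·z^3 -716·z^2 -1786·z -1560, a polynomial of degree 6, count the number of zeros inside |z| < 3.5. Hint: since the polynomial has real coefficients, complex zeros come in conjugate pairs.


The zeros of p are: (-3 + 1i), (-3 - 1i), -3, 4, (-3 + 2i), (-3 - 2i).
Their magnitudes are: 3.162, 3.162, 3, 4, 3.606, 3.606.
Zeros with |z| < R = 3.5: (-3 + 1i), (-3 - 1i), -3.
Count = 3.
By the argument principle, (1/2πi) ∮_{|z|=R} p'(z)/p(z) dz equals exactly this count.

Number of zeros inside |z| < 3.5: 3.


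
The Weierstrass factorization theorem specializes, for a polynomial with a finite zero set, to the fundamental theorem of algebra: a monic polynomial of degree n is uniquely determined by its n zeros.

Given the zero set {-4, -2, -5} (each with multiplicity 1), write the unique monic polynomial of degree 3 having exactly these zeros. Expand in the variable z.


The polynomial is p(z) = ∏_{α ∈ S} (z − α), where S = {-4, -2, -5}.
Expanding the product yields: p(z) = z^3 + 11·z^2 + 38·z + 40.
The resulting polynomial has degree 3 and real coefficients as required.

p(z) = z^3 + 11·z^2 + 38·z + 40.


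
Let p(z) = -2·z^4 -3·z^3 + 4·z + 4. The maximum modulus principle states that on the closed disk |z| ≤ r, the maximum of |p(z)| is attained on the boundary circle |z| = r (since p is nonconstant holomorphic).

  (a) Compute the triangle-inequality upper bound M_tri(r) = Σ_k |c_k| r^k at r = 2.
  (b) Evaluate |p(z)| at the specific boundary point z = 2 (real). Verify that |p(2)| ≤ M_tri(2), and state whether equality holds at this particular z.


Coefficients: c_0 = 4, c_1 = 4, c_2 = 0, c_3 = -3, c_4 = -2. Radius r = 2.
Part (a). Triangle bound: M_tri(r) = Σ_k |c_k| r^k
  = |4|·2^0 + |4|·2^1 + |0|·2^2 + |-3|·2^3 + |-2|·2^4
  = 4 + 8 + 0 + 24 + 32 = 68.
This bounds M(r) := max_{|z|=r} |p(z)| from above; equality holds iff all terms c_k z^k can be made to align in phase at a single z on |z|=r.
Part (b). At z = 2 (real, on the circle |z| = r):
  p(2) = (4)·2^0 + (4)·2^1 + (0)·2^2 + (-3)·2^3 + (-2)·2^4 = -44.
  |p(2)| = 44.
Check: |p(2)| = 44 ≤ 68 = M_tri(2). ✓ Equality does not hold at z = 2 (the coefficients have mixed signs, so the terms do not all align in phase there).

M_tri(2) = 68; |p(2)| = 44; equality at z=2: no.


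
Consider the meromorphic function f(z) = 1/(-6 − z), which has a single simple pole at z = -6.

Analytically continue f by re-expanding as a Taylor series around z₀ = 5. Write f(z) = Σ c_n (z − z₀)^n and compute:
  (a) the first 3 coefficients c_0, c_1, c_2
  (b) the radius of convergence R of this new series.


Let w = z − z₀, so z = z₀ + w.
Then -6 − z = -6 − (z₀ + w) = (-6 − z₀) − w = -11 − w.
f(z) = 1/(-11 − w) = (1/(-11)) · 1/(1 − w/(-11)) = Σ_{n≥0} w^n / (-11)^(n+1).
So c_n = 1/(-11)^(n+1):
  c_0 = 1/(-11)^1 = -1/11.
  c_1 = 1/(-11)^2 = 1/121.
  c_2 = 1/(-11)^3 = -1/1331.
The series is valid for |w/d| < 1, i.e. |z − z₀| < |d|.
Radius of convergence: R = |-6 − z₀| = |-11| = 11 (distance from z₀ to the singularity z = -6).

c_0 = -1/11, c_1 = 1/121, c_2 = -1/1331; R = 11.


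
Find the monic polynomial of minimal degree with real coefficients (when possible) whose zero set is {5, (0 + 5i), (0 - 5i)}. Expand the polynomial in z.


The polynomial is p(z) = ∏_{α ∈ S} (z − α), where S = {5, (0 + 5i), (0 - 5i)}.
Expanding the product yields: p(z) = z^3 -5·z^2 + 25·z -125.
Note conjugate pairs combine to real quadratics: (z − (0+5i))(z − (0−5i)) = z² + 25.
The resulting polynomial has degree 3 and real coefficients as required.

p(z) = z^3 -5·z^2 + 25·z -125.


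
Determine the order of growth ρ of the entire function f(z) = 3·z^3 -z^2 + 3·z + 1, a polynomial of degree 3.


|f(z)| ≤ Σ|c_k|·r^k = O(r^3) as r → ∞. Polynomial growth is O(e^{r^ε}) for every ε > 0 (since r^3/e^{r^ε} → 0), so ρ ≤ ε for all ε > 0, i.e. ρ = 0. Every nonconstant polynomial has order 0.
Therefore ρ = 0.

Order ρ = 0.


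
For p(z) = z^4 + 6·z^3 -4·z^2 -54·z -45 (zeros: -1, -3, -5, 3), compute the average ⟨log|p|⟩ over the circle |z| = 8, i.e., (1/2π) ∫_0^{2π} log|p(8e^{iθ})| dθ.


Zeros: -5, -3, -1, 3; r = 8.
Inside |z| < r: -5, -3, -1, 3. Outside (|z| ≥ r): ∅.
p(0) = -45, so log|p(0)| = log(45) = 3.8067.
Apply Jensen: I(r) = log|p(0)| + Σ_k log(r/|z_k|), summed over zeros inside |z| < r.
  log(r/|z_k|) for z_k = -1: log(8/1) = 2.0794
  log(r/|z_k|) for z_k = -3: log(8/3) = 0.9808
  log(r/|z_k|) for z_k = -5: log(8/5) = 0.4700
  log(r/|z_k|) for z_k = 3: log(8/3) = 0.9808
Sum over inside zeros: 4.5111.
I(r) = log|p(0)| + (inside sum) = 3.8067 + 4.5111 = 8.3178.
Closed form (all zeros inside, monic): I(r) = n·log(r) = 4·log(8) = 8.3178. ✓

I(r) ≈ 8.3178.


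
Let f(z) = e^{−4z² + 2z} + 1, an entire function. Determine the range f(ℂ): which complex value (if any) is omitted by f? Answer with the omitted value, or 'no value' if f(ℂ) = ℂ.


Little Picard bounds the complement of f(ℂ) to at most one point.
The exponent g(z) = −4z² + 2z is a nonconstant polynomial, hence surjective onto ℂ. So e^{g(z)} takes every value in {e^w : w ∈ ℂ} = ℂ ∖ {0}. Adding 1 shifts the range to ℂ ∖ {1}. f omits exactly 1.

Omitted value: 1.


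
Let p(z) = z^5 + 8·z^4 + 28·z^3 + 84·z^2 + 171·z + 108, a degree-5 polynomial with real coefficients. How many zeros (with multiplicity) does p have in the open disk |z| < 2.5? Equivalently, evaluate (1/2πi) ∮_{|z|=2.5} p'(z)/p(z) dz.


The zeros of p are: (0 + 3i), (0 - 3i), -1, -3, -4.
Their magnitudes are: 3, 3, 1, 3, 4.
Zeros with |z| < R = 2.5: -1.
Count = 1.
By the argument principle, (1/2πi) ∮_{|z|=R} p'(z)/p(z) dz equals exactly this count.

Number of zeros inside |z| < 2.5: 1.


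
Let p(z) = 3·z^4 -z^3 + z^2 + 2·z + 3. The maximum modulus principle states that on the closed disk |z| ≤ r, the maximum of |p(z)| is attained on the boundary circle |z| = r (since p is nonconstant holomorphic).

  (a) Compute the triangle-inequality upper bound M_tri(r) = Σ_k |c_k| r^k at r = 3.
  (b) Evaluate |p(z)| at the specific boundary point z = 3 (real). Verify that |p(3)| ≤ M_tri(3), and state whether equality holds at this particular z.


Coefficients: c_0 = 3, c_1 = 2, c_2 = 1, c_3 = -1, c_4 = 3. Radius r = 3.
Part (a). Triangle bound: M_tri(r) = Σ_k |c_k| r^k
  = |3|·3^0 + |2|·3^1 + |1|·3^2 + |-1|·3^3 + |3|·3^4
  = 3 + 6 + 9 + 27 + 243 = 288.
This bounds M(r) := max_{|z|=r} |p(z)| from above; equality holds iff all terms c_k z^k can be made to align in phase at a single z on |z|=r.
Part (b). At z = 3 (real, on the circle |z| = r):
  p(3) = (3)·3^0 + (2)·3^1 + (1)·3^2 + (-1)·3^3 + (3)·3^4 = 234.
  |p(3)| = 234.
Check: |p(3)| = 234 ≤ 288 = M_tri(3). ✓ Equality does not hold at z = 3 (the coefficients have mixed signs, so the terms do not all align in phase there).

M_tri(3) = 288; |p(3)| = 234; equality at z=3: no.


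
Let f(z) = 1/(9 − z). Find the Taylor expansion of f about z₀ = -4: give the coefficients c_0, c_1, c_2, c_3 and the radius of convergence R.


Let w = z − z₀, so z = z₀ + w.
Then 9 − z = 9 − (z₀ + w) = (9 − z₀) − w = 13 − w.
f(z) = 1/(13 − w) = (1/(13)) · 1/(1 − w/(13)) = Σ_{n≥0} w^n / (13)^(n+1).
So c_n = 1/(13)^(n+1):
  c_0 = 1/(13)^1 = 1/13.
  c_1 = 1/(13)^2 = 1/169.
  c_2 = 1/(13)^3 = 1/2197.
  c_3 = 1/(13)^4 = 1/28561.
The series is valid for |w/d| < 1, i.e. |z − z₀| < |d|.
Radius of convergence: R = |9 − z₀| = |13| = 13 (distance from z₀ to the singularity z = 9).

c_0 = 1/13, c_1 = 1/169, c_2 = 1/2197, c_3 = 1/28561; R = 13.


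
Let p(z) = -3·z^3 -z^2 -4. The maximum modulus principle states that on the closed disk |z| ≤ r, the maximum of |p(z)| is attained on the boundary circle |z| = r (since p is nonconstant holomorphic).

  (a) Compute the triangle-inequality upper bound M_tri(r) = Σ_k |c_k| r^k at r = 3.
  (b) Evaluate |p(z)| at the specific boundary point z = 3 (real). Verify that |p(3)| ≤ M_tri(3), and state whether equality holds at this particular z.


Coefficients: c_0 = -4, c_1 = 0, c_2 = -1, c_3 = -3. Radius r = 3.
Part (a). Triangle bound: M_tri(r) = Σ_k |c_k| r^k
  = |-4|·3^0 + |0|·3^1 + |-1|·3^2 + |-3|·3^3
  = 4 + 0 + 9 + 81 = 94.
This bounds M(r) := max_{|z|=r} |p(z)| from above; equality holds iff all terms c_k z^k can be made to align in phase at a single z on |z|=r.
Part (b). At z = 3 (real, on the circle |z| = r):
  p(3) = (-4)·3^0 + (0)·3^1 + (-1)·3^2 + (-3)·3^3 = -94.
  |p(3)| = 94.
Since all nonzero coefficients share the same sign, |p(3)| = 94 = M_tri(3); the triangle bound is attained at z = 3, so in fact M(r) = 94.

M_tri(3) = 94; |p(3)| = 94; equality at z=3: yes.


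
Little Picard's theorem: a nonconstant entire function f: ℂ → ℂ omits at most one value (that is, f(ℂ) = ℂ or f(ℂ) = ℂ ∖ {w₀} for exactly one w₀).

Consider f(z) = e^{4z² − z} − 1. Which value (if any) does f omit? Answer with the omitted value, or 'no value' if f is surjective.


Little Picard bounds the complement of f(ℂ) to at most one point.
The exponent g(z) = 4z² − z is a nonconstant polynomial, hence surjective onto ℂ. So e^{g(z)} takes every value in {e^w : w ∈ ℂ} = ℂ ∖ {0}. Adding -1 shifts the range to ℂ ∖ {-1}. f omits exactly -1.

Omitted value: -1.


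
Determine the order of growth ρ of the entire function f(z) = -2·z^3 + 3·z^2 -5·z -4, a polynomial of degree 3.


|f(z)| ≤ Σ|c_k|·r^k = O(r^3) as r → ∞. Polynomial growth is O(e^{r^ε}) for every ε > 0 (since r^3/e^{r^ε} → 0), so ρ ≤ ε for all ε > 0, i.e. ρ = 0. Every nonconstant polynomial has order 0.
Therefore ρ = 0.

Order ρ = 0.


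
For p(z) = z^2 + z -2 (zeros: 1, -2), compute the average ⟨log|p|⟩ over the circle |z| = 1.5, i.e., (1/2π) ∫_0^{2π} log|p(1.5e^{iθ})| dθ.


Zeros: -2, 1; r = 1.5.
Inside |z| < r: 1. Outside (|z| ≥ r): -2.
p(0) = -2, so log|p(0)| = log(2) = 0.6931.
Apply Jensen: I(r) = log|p(0)| + Σ_k log(r/|z_k|), summed over zeros inside |z| < r.
  log(r/|z_k|) for z_k = 1: log(1.5/1) = 0.4055
  Outside zeros (-2) contribute nothing to the Jensen sum.
Sum over inside zeros: 0.4055.
I(r) = log|p(0)| + (inside sum) = 0.6931 + 0.4055 = 1.0986.
Note: since some zeros are outside |z| ≤ r, the simplified n·log(r) form does NOT apply — only the inside zeros contribute.

I(r) ≈ 1.0986.


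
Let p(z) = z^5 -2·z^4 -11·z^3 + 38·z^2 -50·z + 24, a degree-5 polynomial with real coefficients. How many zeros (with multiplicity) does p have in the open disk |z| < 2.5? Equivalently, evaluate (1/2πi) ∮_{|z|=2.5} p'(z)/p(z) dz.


The zeros of p are: -4, (1 + 1i), (1 - 1i), 3, 1.
Their magnitudes are: 4, 1.414, 1.414, 3, 1.
Zeros with |z| < R = 2.5: (1 + 1i), (1 - 1i), 1.
Count = 3.
By the argument principle, (1/2πi) ∮_{|z|=R} p'(z)/p(z) dz equals exactly this count.

Number of zeros inside |z| < 2.5: 3.


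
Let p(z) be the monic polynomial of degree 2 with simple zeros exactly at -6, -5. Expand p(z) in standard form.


The polynomial is p(z) = ∏_{α ∈ S} (z − α), where S = {-6, -5}.
Expanding the product yields: p(z) = z^2 + 11·z + 30.
The resulting polynomial has degree 2 and real coefficients as required.

p(z) = z^2 + 11·z + 30.


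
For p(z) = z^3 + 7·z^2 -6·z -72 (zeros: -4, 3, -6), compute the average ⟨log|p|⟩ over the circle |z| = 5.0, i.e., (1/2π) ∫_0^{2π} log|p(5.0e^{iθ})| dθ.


Zeros: -6, -4, 3; r = 5.0.
Inside |z| < r: -4, 3. Outside (|z| ≥ r): -6.
p(0) = -72, so log|p(0)| = log(72) = 4.2767.
Apply Jensen: I(r) = log|p(0)| + Σ_k log(r/|z_k|), summed over zeros inside |z| < r.
  log(r/|z_k|) for z_k = -4: log(5.0/4) = 0.2231
  log(r/|z_k|) for z_k = 3: log(5.0/3) = 0.5108
  Outside zeros (-6) contribute nothing to the Jensen sum.
Sum over inside zeros: 0.7340.
I(r) = log|p(0)| + (inside sum) = 4.2767 + 0.7340 = 5.0106.
Note: since some zeros are outside |z| ≤ r, the simplified n·log(r) form does NOT apply — only the inside zeros contribute.

I(r) ≈ 5.0106.


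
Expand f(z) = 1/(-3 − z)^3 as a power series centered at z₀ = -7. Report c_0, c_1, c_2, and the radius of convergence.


Let w = z − z₀, so z = z₀ + w.
Then -3 − z = -3 − (z₀ + w) = (-3 − z₀) − w = 4 − w.
f(z) = 1/(4 − w)^3 = (1/(4)^3) · (1 − w/(4))^{−3}.
By the binomial series (1−u)^{−3} = Σ_{n≥0} C(n+2, 2) u^n for |u|<1, with u = w/(4):
  c_n = C(n+2, 2) / (4)^(n+3).
  c_0 = 1/(4)^3 = 1/64.
  c_1 = 3/(4)^4 = 3/256.
  c_2 = 6/(4)^5 = 3/512.
The series is valid for |w/d| < 1, i.e. |z − z₀| < |d|.
Radius of convergence: R = |-3 − z₀| = |4| = 4 (distance from z₀ to the singularity z = -3).

c_0 = 1/64, c_1 = 3/256, c_2 = 3/512; R = 4.


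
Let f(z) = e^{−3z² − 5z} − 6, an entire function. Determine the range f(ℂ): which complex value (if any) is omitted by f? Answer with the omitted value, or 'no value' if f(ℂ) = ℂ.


Little Picard bounds the complement of f(ℂ) to at most one point.
The exponent g(z) = −3z² − 5z is a nonconstant polynomial, hence surjective onto ℂ. So e^{g(z)} takes every value in {e^w : w ∈ ℂ} = ℂ ∖ {0}. Adding -6 shifts the range to ℂ ∖ {-6}. f omits exactly -6.

Omitted value: -6.


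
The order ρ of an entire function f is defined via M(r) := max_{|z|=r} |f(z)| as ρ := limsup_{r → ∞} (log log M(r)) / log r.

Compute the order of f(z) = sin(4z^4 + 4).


Write sin(w) = (e^{iw} ± e^{−iw})/(2 or 2i), so |sin(w)| ≤ e^{|w|}. With w = 4z^4 + 4, |w| ≤ 4r^4 + 4 on |z|=r, giving M(r) ≤ e^{4r^4 + 4} and ρ ≤ 4. For the lower bound, choose z on |z|=r with 4z^4 purely imaginary of modulus 4r^4; then |sin(4z^4 + 4)| grows like e^{4r^4}/2, so ρ ≥ 4. Hence ρ = 4.
Therefore ρ = 4.

Order ρ = 4.


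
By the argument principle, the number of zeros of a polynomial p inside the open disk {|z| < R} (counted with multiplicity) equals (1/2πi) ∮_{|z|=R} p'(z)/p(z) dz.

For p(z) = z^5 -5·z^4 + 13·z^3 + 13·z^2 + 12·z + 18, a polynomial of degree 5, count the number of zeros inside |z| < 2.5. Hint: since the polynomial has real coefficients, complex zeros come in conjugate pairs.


The zeros of p are: (0 + 1i), (0 - 1i), (3 + 3i), (3 - 3i), -1.
Their magnitudes are: 1, 1, 4.243, 4.243, 1.
Zeros with |z| < R = 2.5: (0 + 1i), (0 - 1i), -1.
Count = 3.
By the argument principle, (1/2πi) ∮_{|z|=R} p'(z)/p(z) dz equals exactly this count.

Number of zeros inside |z| < 2.5: 3.


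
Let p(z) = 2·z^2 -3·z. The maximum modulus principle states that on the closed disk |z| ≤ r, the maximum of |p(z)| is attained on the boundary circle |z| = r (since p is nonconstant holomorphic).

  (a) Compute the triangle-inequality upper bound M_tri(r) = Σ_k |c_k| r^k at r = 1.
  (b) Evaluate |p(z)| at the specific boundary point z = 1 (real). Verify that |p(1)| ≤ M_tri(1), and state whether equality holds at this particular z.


Coefficients: c_0 = 0, c_1 = -3, c_2 = 2. Radius r = 1.
Part (a). Triangle bound: M_tri(r) = Σ_k |c_k| r^k
  = |0|·1^0 + |-3|·1^1 + |2|·1^2
  = 0 + 3 + 2 = 5.
This bounds M(r) := max_{|z|=r} |p(z)| from above; equality holds iff all terms c_k z^k can be made to align in phase at a single z on |z|=r.
Part (b). At z = 1 (real, on the circle |z| = r):
  p(1) = (0)·1^0 + (-3)·1^1 + (2)·1^2 = -1.
  |p(1)| = 1.
Check: |p(1)| = 1 ≤ 5 = M_tri(1). ✓ Equality does not hold at z = 1 (the coefficients have mixed signs, so the terms do not all align in phase there).

M_tri(1) = 5; |p(1)| = 1; equality at z=1: no.


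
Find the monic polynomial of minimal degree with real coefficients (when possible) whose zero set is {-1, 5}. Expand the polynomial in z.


The polynomial is p(z) = ∏_{α ∈ S} (z − α), where S = {-1, 5}.
Expanding the product yields: p(z) = z^2 -4·z -5.
The resulting polynomial has degree 2 and real coefficients as required.

p(z) = z^2 -4·z -5.


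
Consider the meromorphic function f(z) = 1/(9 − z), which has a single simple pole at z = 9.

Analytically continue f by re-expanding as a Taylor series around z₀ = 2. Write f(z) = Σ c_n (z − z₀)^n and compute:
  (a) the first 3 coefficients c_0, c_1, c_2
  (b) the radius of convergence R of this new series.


Let w = z − z₀, so z = z₀ + w.
Then 9 − z = 9 − (z₀ + w) = (9 − z₀) − w = 7 − w.
f(z) = 1/(7 − w) = (1/(7)) · 1/(1 − w/(7)) = Σ_{n≥0} w^n / (7)^(n+1).
So c_n = 1/(7)^(n+1):
  c_0 = 1/(7)^1 = 1/7.
  c_1 = 1/(7)^2 = 1/49.
  c_2 = 1/(7)^3 = 1/343.
The series is valid for |w/d| < 1, i.e. |z − z₀| < |d|.
Radius of convergence: R = |9 − z₀| = |7| = 7 (distance from z₀ to the singularity z = 9).

c_0 = 1/7, c_1 = 1/49, c_2 = 1/343; R = 7.


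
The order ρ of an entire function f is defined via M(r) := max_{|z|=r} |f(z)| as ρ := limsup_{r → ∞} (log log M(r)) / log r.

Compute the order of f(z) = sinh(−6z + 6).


sinh(w) is a linear combination of e^{iw} and e^{−iw} (or e^w, e^{−w} in the hyperbolic case), so |sinh(w)| ≤ e^{|w|}. With w = −6z + 6, |w| ≤ 6|z| + 6 = 6r + 6 on |z| = r, giving M(r) ≤ e^{6r + 6}, so ρ ≤ 1. On a suitable ray (z = it for sin/cos; z = t for sinh/cosh, t real → ∞), |sinh(−6z + 6)| grows like e^{6|t|}/2, so ρ ≥ 1. Hence ρ = 1.
Therefore ρ = 1.

Order ρ = 1.


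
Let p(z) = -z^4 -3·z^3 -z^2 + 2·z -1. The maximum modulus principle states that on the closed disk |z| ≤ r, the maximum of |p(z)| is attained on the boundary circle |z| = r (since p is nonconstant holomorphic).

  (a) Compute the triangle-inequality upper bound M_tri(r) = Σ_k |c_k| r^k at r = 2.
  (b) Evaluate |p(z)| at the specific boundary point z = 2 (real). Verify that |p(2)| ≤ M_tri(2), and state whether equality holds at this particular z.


Coefficients: c_0 = -1, c_1 = 2, c_2 = -1, c_3 = -3, c_4 = -1. Radius r = 2.
Part (a). Triangle bound: M_tri(r) = Σ_k |c_k| r^k
  = |-1|·2^0 + |2|·2^1 + |-1|·2^2 + |-3|·2^3 + |-1|·2^4
  = 1 + 4 + 4 + 24 + 16 = 49.
This bounds M(r) := max_{|z|=r} |p(z)| from above; equality holds iff all terms c_k z^k can be made to align in phase at a single z on |z|=r.
Part (b). At z = 2 (real, on the circle |z| = r):
  p(2) = (-1)·2^0 + (2)·2^1 + (-1)·2^2 + (-3)·2^3 + (-1)·2^4 = -41.
  |p(2)| = 41.
Check: |p(2)| = 41 ≤ 49 = M_tri(2). ✓ Equality does not hold at z = 2 (the coefficients have mixed signs, so the terms do not all align in phase there).

M_tri(2) = 49; |p(2)| = 41; equality at z=2: no.


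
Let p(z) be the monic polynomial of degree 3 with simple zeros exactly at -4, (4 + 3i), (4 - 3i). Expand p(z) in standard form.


The polynomial is p(z) = ∏_{α ∈ S} (z − α), where S = {-4, (4 + 3i), (4 - 3i)}.
Expanding the product yields: p(z) = z^3 -4·z^2 -7·z + 100.
Note conjugate pairs combine to real quadratics: (z − (4+3i))(z − (4−3i)) = z² − 8z + 25.
The resulting polynomial has degree 3 and real coefficients as required.

p(z) = z^3 -4·z^2 -7·z + 100.


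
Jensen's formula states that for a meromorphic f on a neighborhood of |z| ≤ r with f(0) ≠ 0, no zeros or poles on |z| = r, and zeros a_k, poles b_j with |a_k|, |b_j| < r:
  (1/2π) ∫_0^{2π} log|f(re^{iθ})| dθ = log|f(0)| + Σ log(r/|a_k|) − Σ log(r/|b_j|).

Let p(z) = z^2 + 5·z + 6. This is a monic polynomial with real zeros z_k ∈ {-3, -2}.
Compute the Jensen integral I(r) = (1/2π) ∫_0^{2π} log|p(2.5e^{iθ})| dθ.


Zeros: -3, -2; r = 2.5.
Inside |z| < r: -2. Outside (|z| ≥ r): -3.
p(0) = 6, so log|p(0)| = log(6) = 1.7918.
Apply Jensen: I(r) = log|p(0)| + Σ_k log(r/|z_k|), summed over zeros inside |z| < r.
  log(r/|z_k|) for z_k = -2: log(2.5/2) = 0.2231
  Outside zeros (-3) contribute nothing to the Jensen sum.
Sum over inside zeros: 0.2231.
I(r) = log|p(0)| + (inside sum) = 1.7918 + 0.2231 = 2.0149.
Note: since some zeros are outside |z| ≤ r, the simplified n·log(r) form does NOT apply — only the inside zeros contribute.

I(r) ≈ 2.0149.


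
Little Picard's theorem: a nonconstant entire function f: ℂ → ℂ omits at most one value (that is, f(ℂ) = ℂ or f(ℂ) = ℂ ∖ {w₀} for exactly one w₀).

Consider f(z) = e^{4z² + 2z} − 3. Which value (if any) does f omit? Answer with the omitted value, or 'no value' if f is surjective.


Little Picard bounds the complement of f(ℂ) to at most one point.
The exponent g(z) = 4z² + 2z is a nonconstant polynomial, hence surjective onto ℂ. So e^{g(z)} takes every value in {e^w : w ∈ ℂ} = ℂ ∖ {0}. Adding -3 shifts the range to ℂ ∖ {-3}. f omits exactly -3.

Omitted value: -3.


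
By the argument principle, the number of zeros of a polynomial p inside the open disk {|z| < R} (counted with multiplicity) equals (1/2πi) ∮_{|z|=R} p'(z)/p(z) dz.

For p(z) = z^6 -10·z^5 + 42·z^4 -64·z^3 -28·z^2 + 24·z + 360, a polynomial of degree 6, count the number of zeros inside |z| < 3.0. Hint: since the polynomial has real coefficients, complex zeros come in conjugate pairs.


The zeros of p are: (3 + 3i), (3 - 3i), (3 + 1i), (3 - 1i), (-1 + 1i), (-1 - 1i).
Their magnitudes are: 4.243, 4.243, 3.162, 3.162, 1.414, 1.414.
Zeros with |z| < R = 3.0: (-1 + 1i), (-1 - 1i).
Count = 2.
By the argument principle, (1/2πi) ∮_{|z|=R} p'(z)/p(z) dz equals exactly this count.

Number of zeros inside |z| < 3.0: 2.


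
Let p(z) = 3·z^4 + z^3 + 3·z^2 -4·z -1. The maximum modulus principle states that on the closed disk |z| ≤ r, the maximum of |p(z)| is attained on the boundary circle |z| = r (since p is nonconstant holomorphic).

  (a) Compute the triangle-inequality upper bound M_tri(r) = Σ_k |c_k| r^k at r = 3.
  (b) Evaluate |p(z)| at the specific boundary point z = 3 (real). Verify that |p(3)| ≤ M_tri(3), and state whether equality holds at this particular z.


Coefficients: c_0 = -1, c_1 = -4, c_2 = 3, c_3 = 1, c_4 = 3. Radius r = 3.
Part (a). Triangle bound: M_tri(r) = Σ_k |c_k| r^k
  = |-1|·3^0 + |-4|·3^1 + |3|·3^2 + |1|·3^3 + |3|·3^4
  = 1 + 12 + 27 + 27 + 243 = 310.
This bounds M(r) := max_{|z|=r} |p(z)| from above; equality holds iff all terms c_k z^k can be made to align in phase at a single z on |z|=r.
Part (b). At z = 3 (real, on the circle |z| = r):
  p(3) = (-1)·3^0 + (-4)·3^1 + (3)·3^2 + (1)·3^3 + (3)·3^4 = 284.
  |p(3)| = 284.
Check: |p(3)| = 284 ≤ 310 = M_tri(3). ✓ Equality does not hold at z = 3 (the coefficients have mixed signs, so the terms do not all align in phase there).

M_tri(3) = 310; |p(3)| = 284; equality at z=3: no.


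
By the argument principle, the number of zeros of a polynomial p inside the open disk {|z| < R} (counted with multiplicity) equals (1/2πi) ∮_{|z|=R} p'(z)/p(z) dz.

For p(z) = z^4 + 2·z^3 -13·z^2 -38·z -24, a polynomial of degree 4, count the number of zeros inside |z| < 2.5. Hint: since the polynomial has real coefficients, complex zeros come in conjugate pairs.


The zeros of p are: 4, -1, -3, -2.
Their magnitudes are: 4, 1, 3, 2.
Zeros with |z| < R = 2.5: -1, -2.
Count = 2.
By the argument principle, (1/2πi) ∮_{|z|=R} p'(z)/p(z) dz equals exactly this count.

Number of zeros inside |z| < 2.5: 2.


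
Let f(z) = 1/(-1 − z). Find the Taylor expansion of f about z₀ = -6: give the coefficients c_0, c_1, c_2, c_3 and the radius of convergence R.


Let w = z − z₀, so z = z₀ + w.
Then -1 − z = -1 − (z₀ + w) = (-1 − z₀) − w = 5 − w.
f(z) = 1/(5 − w) = (1/(5)) · 1/(1 − w/(5)) = Σ_{n≥0} w^n / (5)^(n+1).
So c_n = 1/(5)^(n+1):
  c_0 = 1/(5)^1 = 1/5.
  c_1 = 1/(5)^2 = 1/25.
  c_2 = 1/(5)^3 = 1/125.
  c_3 = 1/(5)^4 = 1/625.
The series is valid for |w/d| < 1, i.e. |z − z₀| < |d|.
Radius of convergence: R = |-1 − z₀| = |5| = 5 (distance from z₀ to the singularity z = -1).

c_0 = 1/5, c_1 = 1/25, c_2 = 1/125, c_3 = 1/625; R = 5.


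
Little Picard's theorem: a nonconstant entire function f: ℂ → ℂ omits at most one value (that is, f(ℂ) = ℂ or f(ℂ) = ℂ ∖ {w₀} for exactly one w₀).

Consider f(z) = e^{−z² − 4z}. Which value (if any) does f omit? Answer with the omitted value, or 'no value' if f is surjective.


Little Picard bounds the complement of f(ℂ) to at most one point.
The exponent g(z) = −z² − 4z is a nonconstant polynomial, hence surjective onto ℂ. So e^{g(z)} takes every value in {e^w : w ∈ ℂ} = ℂ ∖ {0}. Adding 0 shifts the range to ℂ ∖ {0}. f omits exactly 0.

Omitted value: 0.


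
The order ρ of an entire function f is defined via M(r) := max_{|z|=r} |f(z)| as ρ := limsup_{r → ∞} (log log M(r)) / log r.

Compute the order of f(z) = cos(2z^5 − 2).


Write cos(w) = (e^{iw} ± e^{−iw})/(2 or 2i), so |cos(w)| ≤ e^{|w|}. With w = 2z^5 − 2, |w| ≤ 2r^5 + 2 on |z|=r, giving M(r) ≤ e^{2r^5 + 2} and ρ ≤ 5. For the lower bound, choose z on |z|=r with 2z^5 purely imaginary of modulus 2r^5; then |cos(2z^5 − 2)| grows like e^{2r^5}/2, so ρ ≥ 5. Hence ρ = 5.
Therefore ρ = 5.

Order ρ = 5.


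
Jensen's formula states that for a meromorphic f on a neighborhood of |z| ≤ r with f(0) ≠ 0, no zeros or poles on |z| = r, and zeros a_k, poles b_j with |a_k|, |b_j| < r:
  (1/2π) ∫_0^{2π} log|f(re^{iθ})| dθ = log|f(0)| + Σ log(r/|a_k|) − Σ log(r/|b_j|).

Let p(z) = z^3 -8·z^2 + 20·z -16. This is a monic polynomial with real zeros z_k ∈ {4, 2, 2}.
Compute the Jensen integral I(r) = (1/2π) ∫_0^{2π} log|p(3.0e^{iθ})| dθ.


Zeros: 2, 2, 4; r = 3.0.
Inside |z| < r: 2, 2. Outside (|z| ≥ r): 4.
p(0) = -16, so log|p(0)| = log(16) = 2.7726.
Apply Jensen: I(r) = log|p(0)| + Σ_k log(r/|z_k|), summed over zeros inside |z| < r.
  log(r/|z_k|) for z_k = 2: log(3.0/2) = 0.4055
  log(r/|z_k|) for z_k = 2: log(3.0/2) = 0.4055
  Outside zeros (4) contribute nothing to the Jensen sum.
Sum over inside zeros: 0.8109.
I(r) = log|p(0)| + (inside sum) = 2.7726 + 0.8109 = 3.5835.
Note: since some zeros are outside |z| ≤ r, the simplified n·log(r) form does NOT apply — only the inside zeros contribute.

I(r) ≈ 3.5835.


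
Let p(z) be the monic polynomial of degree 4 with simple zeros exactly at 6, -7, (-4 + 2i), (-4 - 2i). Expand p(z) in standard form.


The polynomial is p(z) = ∏_{α ∈ S} (z − α), where S = {6, -7, (-4 + 2i), (-4 - 2i)}.
Expanding the product yields: p(z) = z^4 + 9·z^3 -14·z^2 -316·z -840.
Note conjugate pairs combine to real quadratics: (z − (-4+2i))(z − (-4−2i)) = z² + 8z + 20.
The resulting polynomial has degree 4 and real coefficients as required.

p(z) = z^4 + 9·z^3 -14·z^2 -316·z -840.


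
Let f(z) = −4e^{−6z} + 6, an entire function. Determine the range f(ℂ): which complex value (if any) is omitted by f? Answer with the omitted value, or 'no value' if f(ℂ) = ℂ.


Little Picard bounds the complement of f(ℂ) to at most one point.
e^{−6z} is never zero on ℂ, so -4·e^{−6z} takes every value in ℂ ∖ {0}. Adding 6 shifts the range to ℂ ∖ {6}. Thus f omits exactly the value 6.

Omitted value: 6.


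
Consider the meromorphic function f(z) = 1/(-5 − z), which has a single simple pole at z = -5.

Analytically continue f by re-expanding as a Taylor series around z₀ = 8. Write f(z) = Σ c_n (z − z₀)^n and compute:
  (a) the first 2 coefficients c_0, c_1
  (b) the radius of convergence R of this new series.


Let w = z − z₀, so z = z₀ + w.
Then -5 − z = -5 − (z₀ + w) = (-5 − z₀) − w = -13 − w.
f(z) = 1/(-13 − w) = (1/(-13)) · 1/(1 − w/(-13)) = Σ_{n≥0} w^n / (-13)^(n+1).
So c_n = 1/(-13)^(n+1):
  c_0 = 1/(-13)^1 = -1/13.
  c_1 = 1/(-13)^2 = 1/169.
The series is valid for |w/d| < 1, i.e. |z − z₀| < |d|.
Radius of convergence: R = |-5 − z₀| = |-13| = 13 (distance from z₀ to the singularity z = -5).

c_0 = -1/13, c_1 = 1/169; R = 13.


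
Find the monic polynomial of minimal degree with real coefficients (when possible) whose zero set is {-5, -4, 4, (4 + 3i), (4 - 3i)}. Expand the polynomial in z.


The polynomial is p(z) = ∏_{α ∈ S} (z − α), where S = {-5, -4, 4, (4 + 3i), (4 - 3i)}.
Expanding the product yields: p(z) = z^5 -3·z^4 -31·z^3 + 173·z^2 + 240·z -2000.
Note conjugate pairs combine to real quadratics: (z − (4+3i))(z − (4−3i)) = z² − 8z + 25.
The resulting polynomial has degree 5 and real coefficients as required.

p(z) = z^5 -3·z^4 -31·z^3 + 173·z^2 + 240·z -2000.


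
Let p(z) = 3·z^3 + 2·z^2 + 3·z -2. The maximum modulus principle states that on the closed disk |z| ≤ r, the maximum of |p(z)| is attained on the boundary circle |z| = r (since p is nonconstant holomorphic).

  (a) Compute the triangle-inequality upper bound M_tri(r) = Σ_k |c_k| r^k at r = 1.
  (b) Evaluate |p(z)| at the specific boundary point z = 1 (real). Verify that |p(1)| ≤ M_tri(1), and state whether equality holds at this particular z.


Coefficients: c_0 = -2, c_1 = 3, c_2 = 2, c_3 = 3. Radius r = 1.
Part (a). Triangle bound: M_tri(r) = Σ_k |c_k| r^k
  = |-2|·1^0 + |3|·1^1 + |2|·1^2 + |3|·1^3
  = 2 + 3 + 2 + 3 = 10.
This bounds M(r) := max_{|z|=r} |p(z)| from above; equality holds iff all terms c_k z^k can be made to align in phase at a single z on |z|=r.
Part (b). At z = 1 (real, on the circle |z| = r):
  p(1) = (-2)·1^0 + (3)·1^1 + (2)·1^2 + (3)·1^3 = 6.
  |p(1)| = 6.
Check: |p(1)| = 6 ≤ 10 = M_tri(1). ✓ Equality does not hold at z = 1 (the coefficients have mixed signs, so the terms do not all align in phase there).

M_tri(1) = 10; |p(1)| = 6; equality at z=1: no.


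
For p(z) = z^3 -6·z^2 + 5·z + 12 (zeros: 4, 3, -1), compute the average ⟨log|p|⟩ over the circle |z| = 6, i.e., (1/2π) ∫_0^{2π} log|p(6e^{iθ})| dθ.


Zeros: -1, 3, 4; r = 6.
Inside |z| < r: -1, 3, 4. Outside (|z| ≥ r): ∅.
p(0) = 12, so log|p(0)| = log(12) = 2.4849.
Apply Jensen: I(r) = log|p(0)| + Σ_k log(r/|z_k|), summed over zeros inside |z| < r.
  log(r/|z_k|) for z_k = 4: log(6/4) = 0.4055
  log(r/|z_k|) for z_k = 3: log(6/3) = 0.6931
  log(r/|z_k|) for z_k = -1: log(6/1) = 1.7918
Sum over inside zeros: 2.8904.
I(r) = log|p(0)| + (inside sum) = 2.4849 + 2.8904 = 5.3753.
Closed form (all zeros inside, monic): I(r) = n·log(r) = 3·log(6) = 5.3753. ✓

I(r) ≈ 5.3753.
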